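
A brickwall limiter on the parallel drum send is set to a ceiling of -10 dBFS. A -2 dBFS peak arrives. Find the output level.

-10 dBFS

A brickwall limiter is an ∞:1 compressor: any input above the ceiling is clamped to -10 dBFS.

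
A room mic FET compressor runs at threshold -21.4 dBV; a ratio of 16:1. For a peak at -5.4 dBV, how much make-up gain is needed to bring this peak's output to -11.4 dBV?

9 dB

Overshoot 16 dB → 16/16 = 1 dB after compression, so the compressed level is -21.4 + 1 = -20.4 dBV.
Make-up = target − compressed = -11.4 − (-20.4) = 9 dB.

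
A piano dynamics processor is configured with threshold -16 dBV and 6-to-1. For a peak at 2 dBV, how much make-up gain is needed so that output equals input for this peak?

Without make-up, output = threshold + overshoot/6 = -16 + 3 = -13 dBV.
Gap to target: 15 dB.

15 dB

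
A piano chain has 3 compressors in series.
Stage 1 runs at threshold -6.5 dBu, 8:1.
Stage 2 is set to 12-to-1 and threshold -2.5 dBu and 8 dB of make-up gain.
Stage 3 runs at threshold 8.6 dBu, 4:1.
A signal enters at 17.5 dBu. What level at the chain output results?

4.5 dBu

Stage 1: overshoot 24 dB → 24/8 = 3 dB → -3.5 dBu.
Stage 2: -3.5 dBu ≤ -2.5 dBu, so stage 2 doesn't engage; make-up brings it to 4.5 dBu.
Stage 3: 4.5 dBu ≤ 8.6 dBu, so stage 3 doesn't engage; output 4.5 dBu.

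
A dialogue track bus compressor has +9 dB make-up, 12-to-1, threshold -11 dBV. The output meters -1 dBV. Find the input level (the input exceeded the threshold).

Remove make-up: -1 − 9 = -10 dBV.
That's 1 dB above the -11 dBV threshold.
Before 12:1 compression the overshoot was 1 × 12 = 12 dB, so input = -11 + 12 = 1 dBV.

1 dBV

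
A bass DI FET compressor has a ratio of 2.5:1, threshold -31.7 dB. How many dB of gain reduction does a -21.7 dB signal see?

-21.7 dB exceeds the threshold by 10 dB.
At 2.5:1, output sits 10/2.5 = 4 dB above threshold.
Gain reduction = 10 − 4 = 6 dB.

6 dB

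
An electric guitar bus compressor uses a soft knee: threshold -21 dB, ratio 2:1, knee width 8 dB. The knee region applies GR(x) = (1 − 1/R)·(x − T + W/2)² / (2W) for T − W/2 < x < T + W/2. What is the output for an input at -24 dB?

-24.03125 dB

x − T + W/2 = -24 − (-21) + 4 = 1.
GR = (1 − 1/2) × 1² / 16 = 0.5 × 1 / 16 = 0.03125 dB.
Output = -24 − 0.03125 = -24.03125 dB.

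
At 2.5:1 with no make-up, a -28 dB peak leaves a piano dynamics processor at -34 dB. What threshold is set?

-38 dB

Let T be the threshold. Output overshoot = (input overshoot)/R, so -34 − T = (-28 − T)/2.5.
2.5·(-34 − T) = -28 − T → 1.5·T = -85 − (-28) = -57.
T = -57/1.5 = -38 dB.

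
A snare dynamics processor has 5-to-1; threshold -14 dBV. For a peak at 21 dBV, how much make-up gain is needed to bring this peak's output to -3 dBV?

4 dB

Overshoot 35 dB → 35/5 = 7 dB after compression, so the compressed level is -14 + 7 = -7 dBV.
Make-up = target − compressed = -3 − (-7) = 4 dB.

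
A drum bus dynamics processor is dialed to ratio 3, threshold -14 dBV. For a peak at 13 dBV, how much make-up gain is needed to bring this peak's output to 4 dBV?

Overshoot 27 dB → 27/3 = 9 dB after compression, so the compressed level is -14 + 9 = -5 dBV.
Make-up = target − compressed = 4 − (-5) = 9 dB.

9 dB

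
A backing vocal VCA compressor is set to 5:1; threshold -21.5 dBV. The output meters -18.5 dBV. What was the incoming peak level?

That's 3 dB above the -21.5 dBV threshold.
Input overshoot = R × output overshoot = 15 dB → input = -21.5 + 15 = -6.5 dBV.

-6.5 dBV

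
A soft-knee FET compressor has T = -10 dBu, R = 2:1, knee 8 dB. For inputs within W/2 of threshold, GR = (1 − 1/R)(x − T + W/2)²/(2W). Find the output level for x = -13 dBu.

-13.03125 dBu

x − T + W/2 = -13 − (-10) + 4 = 1.
GR = (1 − 1/2) × 1² / 16 = 0.5 × 1 / 16 = 0.03125 dB.
Output = -13 − 0.03125 = -13.03125 dBu.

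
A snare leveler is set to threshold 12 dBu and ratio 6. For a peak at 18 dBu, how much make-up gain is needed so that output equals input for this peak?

Overshoot 6 dB → 6/6 = 1 dB after compression, so the compressed level is 12 + 1 = 13 dBu.
Make-up = target − compressed = 18 − 13 = 5 dB.

5 dB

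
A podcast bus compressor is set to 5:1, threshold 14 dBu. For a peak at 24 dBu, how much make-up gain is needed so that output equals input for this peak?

Without make-up, output = threshold + overshoot/5 = 14 + 2 = 16 dBu.
Gap to target: 8 dB.

8 dB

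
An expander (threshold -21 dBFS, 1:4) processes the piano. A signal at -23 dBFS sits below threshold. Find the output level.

The input is 2 dB below the -21 dBFS threshold.
A 1:4 expander multiplies undershoot by 4: 2 × 4 = 8 dB below threshold.
Output = -21 − 8 = -29 dBFS.

-29 dBFS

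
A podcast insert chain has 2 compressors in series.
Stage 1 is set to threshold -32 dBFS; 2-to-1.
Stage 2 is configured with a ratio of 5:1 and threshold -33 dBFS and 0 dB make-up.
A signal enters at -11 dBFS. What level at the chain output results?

Stage 1: overshoot 21 dB → 21/2 = 10.5 dB → -21.5 dBFS.
Stage 2: -21.5 dBFS is 11.5 dB over -33 dBFS; at 5:1 that becomes 2.3 dB over, giving -30.7 dBFS.

-30.7 dBFS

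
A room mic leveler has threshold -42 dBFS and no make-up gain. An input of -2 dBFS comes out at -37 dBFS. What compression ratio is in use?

Input overshoot = -2 − (-42) = 40 dB; output overshoot = -37 − (-42) = 5 dB.
Ratio = 40 / 5 = 8.

8:1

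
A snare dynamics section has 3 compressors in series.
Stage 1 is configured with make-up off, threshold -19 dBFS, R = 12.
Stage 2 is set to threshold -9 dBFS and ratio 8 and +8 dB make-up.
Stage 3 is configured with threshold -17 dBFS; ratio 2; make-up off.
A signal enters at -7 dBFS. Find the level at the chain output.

-13.5 dBFS

Stage 1: 12 dB above -19 dBFS, reduced 12:1 to 1 dB above → -18 dBFS.
Stage 2: -18 dBFS is at or below the -9 dBFS threshold — no compression; make-up brings it to -10 dBFS.
Stage 3: overshoot 7 dB → 7/2 = 3.5 dB → -13.5 dBFS.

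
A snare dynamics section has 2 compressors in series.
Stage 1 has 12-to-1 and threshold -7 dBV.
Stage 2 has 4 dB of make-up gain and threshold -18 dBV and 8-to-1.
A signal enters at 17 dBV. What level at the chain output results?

Stage 1: 24 dB above -7 dBV, reduced 12:1 to 2 dB above → -5 dBV.
Stage 2: overshoot 13 dB → 13/8 = 1.625 dB → -16.375 dBV; +4 dB make-up → -12.375 dBV.

-12.375 dBV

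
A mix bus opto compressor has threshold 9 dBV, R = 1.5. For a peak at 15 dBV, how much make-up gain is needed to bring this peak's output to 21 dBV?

8 dB

Without make-up, output = threshold + overshoot/1.5 = 9 + 4 = 13 dBV.
Gap to target: 8 dB.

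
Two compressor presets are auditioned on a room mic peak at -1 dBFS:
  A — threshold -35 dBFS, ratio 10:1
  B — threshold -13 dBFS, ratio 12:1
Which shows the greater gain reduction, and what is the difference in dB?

A, by 19.6 dB

A: 34 dB over, compressed to 3.4 dB over, so 30.6 dB of GR.
B: 12 dB over, compressed to 1 dB over, so 11 dB of GR.
Difference: 19.6 dB in favour of A.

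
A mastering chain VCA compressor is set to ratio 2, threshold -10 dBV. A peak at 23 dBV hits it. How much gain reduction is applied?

23 dBV exceeds the threshold by 33 dB.
After 2:1 compression the overshoot becomes 33/2 = 16.5 dB.
So the signal is attenuated by 33 − 16.5 = 16.5 dB.

16.5 dB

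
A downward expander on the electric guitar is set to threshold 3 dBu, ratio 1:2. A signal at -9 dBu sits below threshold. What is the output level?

-21 dBu

The input is 12 dB below the 3 dBu threshold.
A 1:2 expander multiplies undershoot by 2: 12 × 2 = 24 dB below threshold.
Output = 3 − 24 = -21 dBu.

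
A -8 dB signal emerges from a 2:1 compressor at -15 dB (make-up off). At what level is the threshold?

Input is 14 dB above T (since output overshoot × R = input overshoot: (-15 − T)·2 = -8 − T gives T = -22 dB).
Check: -22 + (-8 − (-22))/2 = -22 + 7 = -15 dB. ✓

-22 dB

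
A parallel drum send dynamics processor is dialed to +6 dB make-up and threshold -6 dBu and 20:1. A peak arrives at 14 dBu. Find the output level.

14 dBu sits 20 dB over threshold.
At 20:1 the overshoot is divided by 20, leaving 1 dB above threshold.
So the level is -6 + 1 = -5 dBu; make-up adds 6 dB, giving 1 dBu.

1 dBu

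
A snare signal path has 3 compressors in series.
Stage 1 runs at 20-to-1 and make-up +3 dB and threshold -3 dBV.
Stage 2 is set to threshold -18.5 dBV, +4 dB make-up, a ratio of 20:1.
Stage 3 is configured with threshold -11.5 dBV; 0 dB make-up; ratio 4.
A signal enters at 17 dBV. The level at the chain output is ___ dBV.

Stage 1: overshoot 20 dB → 20/20 = 1 dB → -2 dBV; +3 dB make-up → 1 dBV.
Stage 2: 1 dBV is 19.5 dB over -18.5 dBV; at 20:1 that becomes 0.975 dB over, giving -17.525 dBV; +4 dB make-up → -13.525 dBV.
Stage 3: -13.525 dBV is at or below the -11.5 dBV threshold — no compression; output -13.525 dBV.

-13.525 dBV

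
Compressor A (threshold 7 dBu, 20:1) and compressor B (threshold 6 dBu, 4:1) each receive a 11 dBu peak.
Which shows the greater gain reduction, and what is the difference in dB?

A: GR = 4 − 4/20 = 3.8 dB.
B: GR = 5 − 5/4 = 3.75 dB.
Difference: 0.05 dB in favour of A.

A, by 0.05 dB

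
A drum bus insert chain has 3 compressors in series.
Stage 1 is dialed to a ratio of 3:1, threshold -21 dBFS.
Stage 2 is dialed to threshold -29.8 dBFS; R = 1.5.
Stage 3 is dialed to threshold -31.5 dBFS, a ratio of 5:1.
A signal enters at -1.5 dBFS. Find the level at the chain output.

-29.12 dBFS

Stage 1: overshoot 19.5 dB → 19.5/3 = 6.5 dB → -14.5 dBFS.
Stage 2: -14.5 dBFS is 15.3 dB over -29.8 dBFS; at 1.5:1 that becomes 10.2 dB over, giving -19.6 dBFS.
Stage 3: -19.6 dBFS is 11.9 dB over -31.5 dBFS; at 5:1 that becomes 2.38 dB over, giving -29.12 dBFS.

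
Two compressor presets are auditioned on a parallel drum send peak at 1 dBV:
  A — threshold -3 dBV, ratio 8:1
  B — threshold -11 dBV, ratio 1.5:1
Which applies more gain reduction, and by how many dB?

A: 4 dB over, compressed to 0.5 dB over, so 3.5 dB of GR.
B: 12 dB over, compressed to 8 dB over, so 4 dB of GR.
B applies 0.5 dB more gain reduction.

B, by 0.5 dB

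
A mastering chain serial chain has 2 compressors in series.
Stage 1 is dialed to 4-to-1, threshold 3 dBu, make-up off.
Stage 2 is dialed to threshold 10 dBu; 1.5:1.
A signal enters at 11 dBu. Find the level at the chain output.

Stage 1: overshoot 8 dB → 8/4 = 2 dB → 5 dBu.
Stage 2: 5 dBu is at or below the 10 dBu threshold — no compression; output 5 dBu.

5 dBu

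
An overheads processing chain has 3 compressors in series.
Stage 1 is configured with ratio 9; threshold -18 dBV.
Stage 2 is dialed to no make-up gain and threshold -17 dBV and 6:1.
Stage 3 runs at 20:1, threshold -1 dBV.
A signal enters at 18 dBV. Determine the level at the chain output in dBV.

-16.5 dBV

Stage 1: 36 dB above -18 dBV, reduced 9:1 to 4 dB above → -14 dBV.
Stage 2: -14 dBV is 3 dB over -17 dBV; at 6:1 that becomes 0.5 dB over, giving -16.5 dBV.
Stage 3: -16.5 dBV is at or below the -1 dBV threshold — no compression; output -16.5 dBV.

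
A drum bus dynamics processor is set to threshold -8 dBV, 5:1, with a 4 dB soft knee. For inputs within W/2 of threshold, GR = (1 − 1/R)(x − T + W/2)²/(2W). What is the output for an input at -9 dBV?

-9.1 dBV

x − T + W/2 = -9 − (-8) + 2 = 1.
GR = (1 − 1/5) × 1² / 8 = 0.8 × 1 / 8 = 0.1 dB.
Output = -9 − 0.1 = -9.1 dBV.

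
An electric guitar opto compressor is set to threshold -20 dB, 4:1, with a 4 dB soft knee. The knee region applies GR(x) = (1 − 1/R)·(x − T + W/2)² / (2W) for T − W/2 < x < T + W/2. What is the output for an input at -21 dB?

x − T + W/2 = -21 − (-20) + 2 = 1.
GR = (1 − 1/4) × 1² / 8 = 0.75 × 1 / 8 = 0.09375 dB.
Output = -21 − 0.09375 = -21.09375 dB.

-21.09375 dB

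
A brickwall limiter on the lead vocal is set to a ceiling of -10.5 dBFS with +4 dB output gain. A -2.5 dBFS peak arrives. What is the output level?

-6.5 dBFS

The limiter clamps the peak to its -10.5 dBFS ceiling.
Output gain then adds 4 dB: -10.5 + 4 = -6.5 dBFS.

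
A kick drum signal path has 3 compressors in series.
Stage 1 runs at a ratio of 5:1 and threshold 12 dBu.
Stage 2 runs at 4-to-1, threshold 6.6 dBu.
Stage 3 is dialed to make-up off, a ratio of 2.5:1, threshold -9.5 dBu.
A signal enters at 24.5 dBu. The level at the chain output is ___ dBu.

Stage 1: 12.5 dB above 12 dBu, reduced 5:1 to 2.5 dB above → 14.5 dBu.
Stage 2: 14.5 dBu is 7.9 dB over 6.6 dBu; at 4:1 that becomes 1.975 dB over, giving 8.575 dBu.
Stage 3: 8.575 dBu is 18.075 dB over -9.5 dBu; at 2.5:1 that becomes 7.23 dB over, giving -2.27 dBu.

-2.27 dBu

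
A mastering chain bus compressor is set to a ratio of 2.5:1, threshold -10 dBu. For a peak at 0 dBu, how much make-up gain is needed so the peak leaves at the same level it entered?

The peak compresses to -10 + 10/2.5 = -6 dBu.
To reach 0 dBu requires 0 − (-6) = 6 dB of make-up.

6 dB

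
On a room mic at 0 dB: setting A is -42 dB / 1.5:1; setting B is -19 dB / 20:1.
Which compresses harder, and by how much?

B, by 4.05 dB

A: GR = 42 − 42/1.5 = 14 dB.
B: GR = 19 − 19/20 = 18.05 dB.
B applies 4.05 dB more gain reduction.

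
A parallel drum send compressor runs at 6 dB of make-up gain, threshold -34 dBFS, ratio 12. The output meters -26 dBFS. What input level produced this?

Before make-up, the level was -26 − 6 = -32 dBFS.
The compressed level sits -32 − (-34) = 2 dB over threshold.
Before 12:1 compression the overshoot was 2 × 12 = 24 dB, so input = -34 + 24 = -10 dBFS.

-10 dBFS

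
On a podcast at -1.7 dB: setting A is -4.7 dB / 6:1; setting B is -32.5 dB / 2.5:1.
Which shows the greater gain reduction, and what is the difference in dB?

A: 3 dB over, compressed to 0.5 dB over, so 2.5 dB of GR.
B: 30.8 dB over, compressed to 12.32 dB over, so 18.48 dB of GR.
B reduces 15.98 dB more.

B, by 15.98 dB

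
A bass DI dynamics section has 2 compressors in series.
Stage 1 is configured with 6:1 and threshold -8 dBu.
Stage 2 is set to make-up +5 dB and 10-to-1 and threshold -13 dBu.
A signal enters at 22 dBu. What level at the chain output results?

Stage 1: 22 dBu is 30 dB over -8 dBu; at 6:1 that becomes 5 dB over, giving -3 dBu.
Stage 2: -3 dBu is 10 dB over -13 dBu; at 10:1 that becomes 1 dB over, giving -12 dBu; +5 dB make-up → -7 dBu.

-7 dBu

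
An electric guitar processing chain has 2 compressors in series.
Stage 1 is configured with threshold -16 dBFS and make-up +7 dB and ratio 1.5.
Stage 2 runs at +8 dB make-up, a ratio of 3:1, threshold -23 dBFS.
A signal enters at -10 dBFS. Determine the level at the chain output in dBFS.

Stage 1: 6 dB above -16 dBFS, reduced 1.5:1 to 4 dB above → -12 dBFS; +7 dB make-up → -5 dBFS.
Stage 2: -5 dBFS is 18 dB over -23 dBFS; at 3:1 that becomes 6 dB over, giving -17 dBFS; +8 dB make-up → -9 dBFS.

-9 dBFS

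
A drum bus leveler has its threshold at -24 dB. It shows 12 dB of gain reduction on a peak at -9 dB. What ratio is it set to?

5:1

Input overshoot = -9 − (-24) = 15 dB.
Output overshoot = 15 − 12 = 3 dB.
Ratio = input overshoot / output overshoot = 15 / 3 = 5.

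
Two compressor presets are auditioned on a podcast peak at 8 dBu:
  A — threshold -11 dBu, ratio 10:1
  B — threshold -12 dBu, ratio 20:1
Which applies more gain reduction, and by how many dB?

A: 19 dB over, compressed to 1.9 dB over, so 17.1 dB of GR.
B: 20 dB over, compressed to 1 dB over, so 19 dB of GR.
B reduces 1.9 dB more.

B, by 1.9 dB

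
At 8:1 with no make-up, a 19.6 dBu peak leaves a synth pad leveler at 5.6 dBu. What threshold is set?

Input is 16 dB above T (since output overshoot × R = input overshoot: (5.6 − T)·8 = 19.6 − T gives T = 3.6 dBu).
Check: 3.6 + (19.6 − 3.6)/8 = 3.6 + 2 = 5.6 dBu. ✓

3.6 dBu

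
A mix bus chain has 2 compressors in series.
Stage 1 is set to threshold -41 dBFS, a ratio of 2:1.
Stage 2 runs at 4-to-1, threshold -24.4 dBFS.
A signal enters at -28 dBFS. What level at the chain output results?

Stage 1: overshoot 13 dB → 13/2 = 6.5 dB → -34.5 dBFS.
Stage 2: -34.5 dBFS is at or below the -24.4 dBFS threshold — no compression; output -34.5 dBFS.

-34.5 dBFS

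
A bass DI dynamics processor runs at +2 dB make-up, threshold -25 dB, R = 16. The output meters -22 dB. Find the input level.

Remove make-up: -22 − 2 = -24 dB.
The compressed level sits -24 − (-25) = 1 dB over threshold.
Undo the ratio: input overshoot = 1 × 16 = 16 dB, giving input = -9 dB.

-9 dB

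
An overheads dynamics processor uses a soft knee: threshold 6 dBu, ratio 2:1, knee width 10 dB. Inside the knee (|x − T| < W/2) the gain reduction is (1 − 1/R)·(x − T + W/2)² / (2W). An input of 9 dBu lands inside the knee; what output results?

7.4 dBu

x − T + W/2 = 9 − 6 + 5 = 8.
GR = (1 − 1/2) × 8² / 20 = 0.5 × 64 / 20 = 1.6 dB.
Output = 9 − 1.6 = 7.4 dBu.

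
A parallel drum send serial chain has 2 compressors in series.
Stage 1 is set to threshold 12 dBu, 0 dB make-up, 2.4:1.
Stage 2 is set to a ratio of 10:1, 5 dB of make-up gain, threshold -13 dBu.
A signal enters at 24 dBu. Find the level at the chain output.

-5 dBu

Stage 1: overshoot 12 dB → 12/2.4 = 5 dB → 17 dBu.
Stage 2: 17 dBu is 30 dB over -13 dBu; at 10:1 that becomes 3 dB over, giving -10 dBu; +5 dB make-up → -5 dBu.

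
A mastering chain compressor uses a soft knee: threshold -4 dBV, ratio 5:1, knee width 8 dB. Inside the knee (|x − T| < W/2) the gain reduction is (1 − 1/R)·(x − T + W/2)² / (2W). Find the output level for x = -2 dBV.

x − T + W/2 = -2 − (-4) + 4 = 6.
GR = (1 − 1/5) × 6² / 16 = 0.8 × 36 / 16 = 1.8 dB.
Output = -2 − 1.8 = -3.8 dBV.

-3.8 dBV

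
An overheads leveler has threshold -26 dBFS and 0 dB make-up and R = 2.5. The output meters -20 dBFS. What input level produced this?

-11 dBFS

Post-compression overshoot = -20 − (-26) = 6 dB.
Undo the ratio: input overshoot = 6 × 2.5 = 15 dB, giving input = -11 dBFS.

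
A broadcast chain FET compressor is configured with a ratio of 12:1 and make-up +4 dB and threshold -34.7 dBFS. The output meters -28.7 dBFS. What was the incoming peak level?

Before make-up, the level was -28.7 − 4 = -32.7 dBFS.
Post-compression overshoot = -32.7 − (-34.7) = 2 dB.
Input overshoot = R × output overshoot = 24 dB → input = -34.7 + 24 = -10.7 dBFS.

-10.7 dBFS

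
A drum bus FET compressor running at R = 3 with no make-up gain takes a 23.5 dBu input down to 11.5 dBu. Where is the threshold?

Gain reduction = 23.5 − 11.5 = 12 dB; output overshoot = GR / (R − 1) = 12 / 2 = 6 dB.
Threshold = output − output overshoot = 11.5 − 6 = 5.5 dBu.

5.5 dBu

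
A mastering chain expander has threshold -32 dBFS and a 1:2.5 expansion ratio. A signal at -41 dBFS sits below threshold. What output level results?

-54.5 dBFS

The input is 9 dB below the -32 dBFS threshold.
A 1:2.5 expander multiplies undershoot by 2.5: 9 × 2.5 = 22.5 dB below threshold.
Output = -32 − 22.5 = -54.5 dBFS.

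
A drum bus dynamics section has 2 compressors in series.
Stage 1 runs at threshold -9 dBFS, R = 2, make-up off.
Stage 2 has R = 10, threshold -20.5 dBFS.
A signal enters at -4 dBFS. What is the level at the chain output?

Stage 1: -4 dBFS is 5 dB over -9 dBFS; at 2:1 that becomes 2.5 dB over, giving -6.5 dBFS.
Stage 2: overshoot 14 dB → 14/10 = 1.4 dB → -19.1 dBFS.

-19.1 dBFS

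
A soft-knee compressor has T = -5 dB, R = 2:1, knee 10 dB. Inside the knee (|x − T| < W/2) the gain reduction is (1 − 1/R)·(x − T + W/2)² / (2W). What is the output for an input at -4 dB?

-4.9 dB

x − T + W/2 = -4 − (-5) + 5 = 6.
GR = (1 − 1/2) × 6² / 20 = 0.5 × 36 / 20 = 0.9 dB.
Output = -4 − 0.9 = -4.9 dB.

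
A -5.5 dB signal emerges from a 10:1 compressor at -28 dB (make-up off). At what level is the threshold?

Input is 25 dB above T (since output overshoot × R = input overshoot: (-28 − T)·10 = -5.5 − T gives T = -30.5 dB).
Check: -30.5 + (-5.5 − (-30.5))/10 = -30.5 + 2.5 = -28 dB. ✓

-30.5 dB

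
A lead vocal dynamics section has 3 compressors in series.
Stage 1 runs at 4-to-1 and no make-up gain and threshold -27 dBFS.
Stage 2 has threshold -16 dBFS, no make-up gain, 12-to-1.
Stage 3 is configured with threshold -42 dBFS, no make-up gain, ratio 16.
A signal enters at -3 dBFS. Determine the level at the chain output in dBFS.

-40.6875 dBFS

Stage 1: -3 dBFS is 24 dB over -27 dBFS; at 4:1 that becomes 6 dB over, giving -21 dBFS.
Stage 2: below threshold (-21 ≤ -16); passes unchanged; output -21 dBFS.
Stage 3: -21 dBFS is 21 dB over -42 dBFS; at 16:1 that becomes 1.3125 dB over, giving -40.6875 dBFS.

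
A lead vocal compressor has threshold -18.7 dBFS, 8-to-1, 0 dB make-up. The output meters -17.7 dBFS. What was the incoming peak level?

-10.7 dBFS

The compressed level sits -17.7 − (-18.7) = 1 dB over threshold.
Before 8:1 compression the overshoot was 1 × 8 = 8 dB, so input = -18.7 + 8 = -10.7 dBFS.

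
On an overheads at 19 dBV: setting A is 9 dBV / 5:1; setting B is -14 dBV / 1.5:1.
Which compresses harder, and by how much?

A: 10 dB over, compressed to 2 dB over, so 8 dB of GR.
B: 33 dB over, compressed to 22 dB over, so 11 dB of GR.
B applies 3 dB more gain reduction.

B, by 3 dB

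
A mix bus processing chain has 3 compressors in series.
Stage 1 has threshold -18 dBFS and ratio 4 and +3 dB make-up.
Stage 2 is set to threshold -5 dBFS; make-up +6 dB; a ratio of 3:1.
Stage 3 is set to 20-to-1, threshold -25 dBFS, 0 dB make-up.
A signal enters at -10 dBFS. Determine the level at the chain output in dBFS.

Stage 1: -10 dBFS is 8 dB over -18 dBFS; at 4:1 that becomes 2 dB over, giving -16 dBFS; +3 dB make-up → -13 dBFS.
Stage 2: below threshold (-13 ≤ -5); passes unchanged; make-up brings it to -7 dBFS.
Stage 3: -7 dBFS is 18 dB over -25 dBFS; at 20:1 that becomes 0.9 dB over, giving -24.1 dBFS.

-24.1 dBFS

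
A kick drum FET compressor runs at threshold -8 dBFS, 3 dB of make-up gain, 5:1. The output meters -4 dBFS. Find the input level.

-3 dBFS

Remove make-up: -4 − 3 = -7 dBFS.
The compressed level sits -7 − (-8) = 1 dB over threshold.
Undo the ratio: input overshoot = 1 × 5 = 5 dB, giving input = -3 dBFS.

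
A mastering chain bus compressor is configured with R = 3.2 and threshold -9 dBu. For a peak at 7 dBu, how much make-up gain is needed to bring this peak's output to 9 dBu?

13 dB

Without make-up, output = threshold + overshoot/3.2 = -9 + 5 = -4 dBu.
Gap to target: 13 dB.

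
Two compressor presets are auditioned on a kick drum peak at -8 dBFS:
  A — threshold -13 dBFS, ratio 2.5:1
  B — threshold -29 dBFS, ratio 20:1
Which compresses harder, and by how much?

A: GR = 5 − 5/2.5 = 3 dB.
B: GR = 21 − 21/20 = 19.95 dB.
B applies 16.95 dB more gain reduction.

B, by 16.95 dB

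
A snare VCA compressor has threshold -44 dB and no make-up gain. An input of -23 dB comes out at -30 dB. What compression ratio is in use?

Input overshoot = -23 − (-44) = 21 dB; output overshoot = -30 − (-44) = 14 dB.
Ratio = 21 / 14 = 1.5.

1.5:1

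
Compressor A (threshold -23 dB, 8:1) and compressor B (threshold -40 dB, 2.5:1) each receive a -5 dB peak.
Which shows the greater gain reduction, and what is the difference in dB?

A: 18 dB over, compressed to 2.25 dB over, so 15.75 dB of GR.
B: 35 dB over, compressed to 14 dB over, so 21 dB of GR.
B applies 5.25 dB more gain reduction.

B, by 5.25 dB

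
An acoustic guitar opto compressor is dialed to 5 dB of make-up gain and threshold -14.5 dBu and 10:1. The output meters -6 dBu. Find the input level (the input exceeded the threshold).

Stripping the +5 dB make-up gives -11 dBu at the gain stage.
Post-compression overshoot = -11 − (-14.5) = 3.5 dB.
Undo the ratio: input overshoot = 3.5 × 10 = 35 dB, giving input = 20.5 dBu.

20.5 dBu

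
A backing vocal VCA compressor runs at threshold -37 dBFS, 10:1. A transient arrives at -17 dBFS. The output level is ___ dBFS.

-35 dBFS

Overshoot: -17 − (-37) = 20 dB.
10:1 compression reduces that to 20/10 = 2 dB over.
Output = -37 + 2 = -35 dBFS.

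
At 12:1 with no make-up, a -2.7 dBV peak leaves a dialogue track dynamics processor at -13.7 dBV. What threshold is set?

Input is 12 dB above T (since output overshoot × R = input overshoot: (-13.7 − T)·12 = -2.7 − T gives T = -14.7 dBV).
Check: -14.7 + (-2.7 − (-14.7))/12 = -14.7 + 1 = -13.7 dBV. ✓

-14.7 dBV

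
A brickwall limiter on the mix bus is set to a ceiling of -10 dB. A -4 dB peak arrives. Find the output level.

-10 dB

At ∞:1, everything above -10 dB is held at the ceiling.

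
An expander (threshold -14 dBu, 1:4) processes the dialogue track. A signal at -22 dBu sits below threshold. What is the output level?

Below threshold, a 1:4 expander applies gain = (4−1)×(T − x) of attenuation.
(4−1) × 8 = 24 dB, so output = -22 − 24 = -46 dBu.

-46 dBu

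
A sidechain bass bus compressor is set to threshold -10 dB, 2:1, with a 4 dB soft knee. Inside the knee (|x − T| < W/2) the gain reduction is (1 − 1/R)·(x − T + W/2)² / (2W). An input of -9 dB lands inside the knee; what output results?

-9.5625 dB

x − T + W/2 = -9 − (-10) + 2 = 3.
GR = (1 − 1/2) × 3² / 8 = 0.5 × 9 / 8 = 0.5625 dB.
Output = -9 − 0.5625 = -9.5625 dB.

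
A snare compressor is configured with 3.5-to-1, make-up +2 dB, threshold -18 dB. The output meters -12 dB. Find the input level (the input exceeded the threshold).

Remove make-up: -12 − 2 = -14 dB.
That's 4 dB above the -18 dB threshold.
Undo the ratio: input overshoot = 4 × 3.5 = 14 dB, giving input = -4 dB.

-4 dB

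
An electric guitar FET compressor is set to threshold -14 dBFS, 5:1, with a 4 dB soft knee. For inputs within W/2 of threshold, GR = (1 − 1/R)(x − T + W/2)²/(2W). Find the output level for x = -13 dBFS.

x − T + W/2 = -13 − (-14) + 2 = 3.
GR = (1 − 1/5) × 3² / 8 = 0.8 × 9 / 8 = 0.9 dB.
Output = -13 − 0.9 = -13.9 dBFS.

-13.9 dBFS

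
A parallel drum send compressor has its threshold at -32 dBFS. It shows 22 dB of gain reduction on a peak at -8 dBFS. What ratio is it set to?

Input overshoot = -8 − (-32) = 24 dB.
Output overshoot = 24 − 22 = 2 dB.
Ratio = input overshoot / output overshoot = 24 / 2 = 12.

12:1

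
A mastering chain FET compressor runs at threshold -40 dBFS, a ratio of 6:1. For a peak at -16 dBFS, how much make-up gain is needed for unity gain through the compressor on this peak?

Without make-up, output = threshold + overshoot/6 = -40 + 4 = -36 dBFS.
Gap to target: 20 dB.

20 dB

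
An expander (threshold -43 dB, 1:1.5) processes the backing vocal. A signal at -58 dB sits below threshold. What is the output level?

Below threshold, a 1:1.5 expander applies gain = (1.5−1)×(T − x) of attenuation.
(1.5−1) × 15 = 7.5 dB, so output = -58 − 7.5 = -65.5 dB.

-65.5 dB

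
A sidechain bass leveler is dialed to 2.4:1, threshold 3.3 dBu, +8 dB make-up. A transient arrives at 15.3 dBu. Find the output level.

16.3 dBu

Overshoot: 15.3 − 3.3 = 12 dB.
The 12 dB excess becomes 5 dB after 2.4:1 reduction.
That puts the output at 8.3 dBu; make-up adds 8 dB, giving 16.3 dBu.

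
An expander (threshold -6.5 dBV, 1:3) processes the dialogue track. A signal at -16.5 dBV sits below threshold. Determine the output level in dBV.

Below threshold, a 1:3 expander applies gain = (3−1)×(T − x) of attenuation.
(3−1) × 10 = 20 dB, so output = -16.5 − 20 = -36.5 dBV.

-36.5 dBV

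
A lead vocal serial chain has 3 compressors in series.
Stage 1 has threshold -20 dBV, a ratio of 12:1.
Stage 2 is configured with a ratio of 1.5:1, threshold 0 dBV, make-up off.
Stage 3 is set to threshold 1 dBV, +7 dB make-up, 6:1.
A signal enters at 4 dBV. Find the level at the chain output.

-11 dBV

Stage 1: 24 dB above -20 dBV, reduced 12:1 to 2 dB above → -18 dBV.
Stage 2: -18 dBV ≤ 0 dBV, so stage 2 doesn't engage; output -18 dBV.
Stage 3: -18 dBV is at or below the 1 dBV threshold — no compression; make-up brings it to -11 dBV.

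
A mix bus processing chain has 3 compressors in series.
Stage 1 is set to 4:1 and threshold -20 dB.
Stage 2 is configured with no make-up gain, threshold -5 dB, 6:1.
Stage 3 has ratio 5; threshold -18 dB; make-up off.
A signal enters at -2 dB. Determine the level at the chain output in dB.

-17.5 dB

Stage 1: -2 dB is 18 dB over -20 dB; at 4:1 that becomes 4.5 dB over, giving -15.5 dB.
Stage 2: -15.5 dB is at or below the -5 dB threshold — no compression; output -15.5 dB.
Stage 3: overshoot 2.5 dB → 2.5/5 = 0.5 dB → -17.5 dB.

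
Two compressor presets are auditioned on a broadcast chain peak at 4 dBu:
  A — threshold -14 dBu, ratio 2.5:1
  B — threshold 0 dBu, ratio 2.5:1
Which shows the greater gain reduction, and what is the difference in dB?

A, by 8.4 dB

A: overshoot 18 dB → output overshoot 7.2 dB → GR 10.8 dB.
B: overshoot 4 dB → output overshoot 1.6 dB → GR 2.4 dB.
A reduces 8.4 dB more.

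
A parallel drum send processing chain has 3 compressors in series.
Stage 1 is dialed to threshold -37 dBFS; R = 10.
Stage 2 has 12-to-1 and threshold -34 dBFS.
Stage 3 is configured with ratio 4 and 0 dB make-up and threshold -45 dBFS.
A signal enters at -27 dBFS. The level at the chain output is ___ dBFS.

Stage 1: 10 dB above -37 dBFS, reduced 10:1 to 1 dB above → -36 dBFS.
Stage 2: -36 dBFS ≤ -34 dBFS, so stage 2 doesn't engage; output -36 dBFS.
Stage 3: -36 dBFS is 9 dB over -45 dBFS; at 4:1 that becomes 2.25 dB over, giving -42.75 dBFS.

-42.75 dBFS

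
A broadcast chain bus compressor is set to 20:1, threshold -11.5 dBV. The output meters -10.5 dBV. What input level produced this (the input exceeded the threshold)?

Post-compression overshoot = -10.5 − (-11.5) = 1 dB.
Before 20:1 compression the overshoot was 1 × 20 = 20 dB, so input = -11.5 + 20 = 8.5 dBV.

8.5 dBV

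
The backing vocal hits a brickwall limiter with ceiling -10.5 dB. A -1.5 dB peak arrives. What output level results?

-10.5 dB

A brickwall limiter is an ∞:1 compressor: any input above the ceiling is clamped to -10.5 dB.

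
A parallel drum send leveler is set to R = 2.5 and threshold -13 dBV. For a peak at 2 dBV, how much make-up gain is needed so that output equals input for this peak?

9 dB

The peak compresses to -13 + 15/2.5 = -7 dBV.
To reach 2 dBV requires 2 − (-7) = 9 dB of make-up.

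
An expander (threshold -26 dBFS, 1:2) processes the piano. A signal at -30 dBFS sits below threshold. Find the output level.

Undershoot = (-26) − (-30) = 4 dB.
At 1:2, that expands to 8 dB under threshold.
Output = -26 − 8 = -34 dBFS.

-34 dBFS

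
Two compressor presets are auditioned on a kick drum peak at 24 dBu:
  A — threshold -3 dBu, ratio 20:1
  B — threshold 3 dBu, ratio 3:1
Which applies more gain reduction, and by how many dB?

A: overshoot 27 dB → output overshoot 1.35 dB → GR 25.65 dB.
B: overshoot 21 dB → output overshoot 7 dB → GR 14 dB.
Difference: 11.65 dB in favour of A.

A, by 11.65 dB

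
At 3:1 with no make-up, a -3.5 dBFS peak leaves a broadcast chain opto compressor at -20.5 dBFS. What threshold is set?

-29 dBFS

Let T be the threshold. Output overshoot = (input overshoot)/R, so -20.5 − T = (-3.5 − T)/3.
3·(-20.5 − T) = -3.5 − T → 2·T = -61.5 − (-3.5) = -58.
T = -58/2 = -29 dBFS.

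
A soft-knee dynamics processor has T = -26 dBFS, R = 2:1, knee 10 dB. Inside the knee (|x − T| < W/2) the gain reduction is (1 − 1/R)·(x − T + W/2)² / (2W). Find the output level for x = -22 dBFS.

-24.025 dBFS

x − T + W/2 = -22 − (-26) + 5 = 9.
GR = (1 − 1/2) × 9² / 20 = 0.5 × 81 / 20 = 2.025 dB.
Output = -22 − 2.025 = -24.025 dBFS.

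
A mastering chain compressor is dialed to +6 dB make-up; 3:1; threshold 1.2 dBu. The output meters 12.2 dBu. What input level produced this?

16.2 dBu

Before make-up, the level was 12.2 − 6 = 6.2 dBu.
Post-compression overshoot = 6.2 − 1.2 = 5 dB.
Input overshoot = R × output overshoot = 15 dB → input = 1.2 + 15 = 16.2 dBu.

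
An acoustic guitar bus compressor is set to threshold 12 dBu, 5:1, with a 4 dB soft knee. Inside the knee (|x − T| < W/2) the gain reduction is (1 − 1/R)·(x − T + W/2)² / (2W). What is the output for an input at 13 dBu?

x − T + W/2 = 13 − 12 + 2 = 3.
GR = (1 − 1/5) × 3² / 8 = 0.8 × 9 / 8 = 0.9 dB.
Output = 13 − 0.9 = 12.1 dBu.

12.1 dBu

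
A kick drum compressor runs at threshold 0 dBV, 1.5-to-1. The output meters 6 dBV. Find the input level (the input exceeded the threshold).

9 dBV

That's 6 dB above the 0 dBV threshold.
Undo the ratio: input overshoot = 6 × 1.5 = 9 dB, giving input = 9 dBV.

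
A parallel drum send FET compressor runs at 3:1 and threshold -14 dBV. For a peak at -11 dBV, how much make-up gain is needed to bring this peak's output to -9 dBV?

Without make-up, output = threshold + overshoot/3 = -14 + 1 = -13 dBV.
Gap to target: 4 dB.

4 dB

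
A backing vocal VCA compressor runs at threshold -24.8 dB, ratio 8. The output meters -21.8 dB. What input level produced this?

-0.8 dB

That's 3 dB above the -24.8 dB threshold.
Undo the ratio: input overshoot = 3 × 8 = 24 dB, giving input = -0.8 dB.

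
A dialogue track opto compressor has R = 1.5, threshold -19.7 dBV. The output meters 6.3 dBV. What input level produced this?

Post-compression overshoot = 6.3 − (-19.7) = 26 dB.
Undo the ratio: input overshoot = 26 × 1.5 = 39 dB, giving input = 19.3 dBV.

19.3 dBV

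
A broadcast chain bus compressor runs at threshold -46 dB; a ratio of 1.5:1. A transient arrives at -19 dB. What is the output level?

-28 dB

-19 dB sits 27 dB over threshold.
At 1.5:1 the overshoot is divided by 1.5, leaving 18 dB above threshold.
That puts the output at -28 dB.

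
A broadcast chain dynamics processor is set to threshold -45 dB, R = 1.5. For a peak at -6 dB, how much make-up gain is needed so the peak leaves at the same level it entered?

13 dB

Without make-up, output = threshold + overshoot/1.5 = -45 + 26 = -19 dB.
Gap to target: 13 dB.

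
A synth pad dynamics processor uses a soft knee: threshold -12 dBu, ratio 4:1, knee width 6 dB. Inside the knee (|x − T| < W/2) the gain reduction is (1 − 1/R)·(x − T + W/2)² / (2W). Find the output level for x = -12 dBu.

x − T + W/2 = -12 − (-12) + 3 = 3.
GR = (1 − 1/4) × 3² / 12 = 0.75 × 9 / 12 = 0.5625 dB.
Output = -12 − 0.5625 = -12.5625 dBu.

-12.5625 dBu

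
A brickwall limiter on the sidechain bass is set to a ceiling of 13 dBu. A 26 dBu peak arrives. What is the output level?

A brickwall limiter is an ∞:1 compressor: any input above the ceiling is clamped to 13 dBu.

13 dBu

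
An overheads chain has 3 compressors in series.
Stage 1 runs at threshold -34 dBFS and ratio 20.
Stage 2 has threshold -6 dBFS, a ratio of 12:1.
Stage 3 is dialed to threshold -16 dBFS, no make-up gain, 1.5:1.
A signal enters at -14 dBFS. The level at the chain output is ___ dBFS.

Stage 1: overshoot 20 dB → 20/20 = 1 dB → -33 dBFS.
Stage 2: -33 dBFS is at or below the -6 dBFS threshold — no compression; output -33 dBFS.
Stage 3: below threshold (-33 ≤ -16); passes unchanged; output -33 dBFS.

-33 dBFS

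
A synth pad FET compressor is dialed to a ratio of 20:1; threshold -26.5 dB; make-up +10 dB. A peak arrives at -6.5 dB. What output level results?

-15.5 dB

-6.5 dB sits 20 dB over threshold.
At 20:1 the overshoot is divided by 20, leaving 1 dB above threshold.
Output = -26.5 + 1 = -25.5 dB; make-up adds 10 dB, giving -15.5 dB.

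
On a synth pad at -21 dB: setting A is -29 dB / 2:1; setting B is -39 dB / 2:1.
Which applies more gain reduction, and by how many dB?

A: 8 dB over, compressed to 4 dB over, so 4 dB of GR.
B: 18 dB over, compressed to 9 dB over, so 9 dB of GR.
Difference: 5 dB in favour of B.

B, by 5 dB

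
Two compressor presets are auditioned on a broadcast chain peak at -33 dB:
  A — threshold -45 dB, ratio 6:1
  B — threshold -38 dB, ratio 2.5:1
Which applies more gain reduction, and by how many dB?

A, by 7 dB

A: overshoot 12 dB → output overshoot 2 dB → GR 10 dB.
B: overshoot 5 dB → output overshoot 2 dB → GR 3 dB.
Difference: 7 dB in favour of A.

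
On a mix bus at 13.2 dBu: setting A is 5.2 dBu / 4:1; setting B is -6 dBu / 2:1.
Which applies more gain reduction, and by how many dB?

B, by 3.6 dB

A: overshoot 8 dB → output overshoot 2 dB → GR 6 dB.
B: overshoot 19.2 dB → output overshoot 9.6 dB → GR 9.6 dB.
B applies 3.6 dB more gain reduction.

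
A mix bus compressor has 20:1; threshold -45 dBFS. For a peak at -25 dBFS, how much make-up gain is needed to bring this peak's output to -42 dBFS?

2 dB

Overshoot 20 dB → 20/20 = 1 dB after compression, so the compressed level is -45 + 1 = -44 dBFS.
Make-up = target − compressed = -42 − (-44) = 2 dB.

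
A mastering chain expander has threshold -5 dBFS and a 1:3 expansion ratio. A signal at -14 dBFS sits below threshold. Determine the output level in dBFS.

-32 dBFS

The input is 9 dB below the -5 dBFS threshold.
A 1:3 expander multiplies undershoot by 3: 9 × 3 = 27 dB below threshold.
Output = -5 − 27 = -32 dBFS.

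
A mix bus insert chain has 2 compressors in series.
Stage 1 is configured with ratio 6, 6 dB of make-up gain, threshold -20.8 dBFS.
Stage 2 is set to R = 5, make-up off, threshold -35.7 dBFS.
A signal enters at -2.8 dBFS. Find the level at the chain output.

Stage 1: overshoot 18 dB → 18/6 = 3 dB → -17.8 dBFS; +6 dB make-up → -11.8 dBFS.
Stage 2: overshoot 23.9 dB → 23.9/5 = 4.78 dB → -30.92 dBFS.

-30.92 dBFS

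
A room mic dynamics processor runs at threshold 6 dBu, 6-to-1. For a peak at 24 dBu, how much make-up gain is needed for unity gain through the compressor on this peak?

Without make-up, output = threshold + overshoot/6 = 6 + 3 = 9 dBu.
Gap to target: 15 dB.

15 dB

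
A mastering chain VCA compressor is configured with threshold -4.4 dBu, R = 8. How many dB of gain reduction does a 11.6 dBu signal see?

Overshoot = 11.6 − (-4.4) = 16 dB.
A 8:1 ratio leaves 2 dB of that excess.
Gain reduction = 16 − 2 = 14 dB.

14 dB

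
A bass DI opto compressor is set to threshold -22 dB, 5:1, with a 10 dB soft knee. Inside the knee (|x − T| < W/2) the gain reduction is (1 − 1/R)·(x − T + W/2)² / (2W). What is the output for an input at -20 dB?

-21.96 dB

x − T + W/2 = -20 − (-22) + 5 = 7.
GR = (1 − 1/5) × 7² / 20 = 0.8 × 49 / 20 = 1.96 dB.
Output = -20 − 1.96 = -21.96 dB.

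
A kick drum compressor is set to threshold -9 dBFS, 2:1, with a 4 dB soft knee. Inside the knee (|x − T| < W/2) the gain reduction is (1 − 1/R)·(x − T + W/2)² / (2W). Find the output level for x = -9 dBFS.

x − T + W/2 = -9 − (-9) + 2 = 2.
GR = (1 − 1/2) × 2² / 8 = 0.5 × 4 / 8 = 0.25 dB.
Output = -9 − 0.25 = -9.25 dBFS.

-9.25 dBFS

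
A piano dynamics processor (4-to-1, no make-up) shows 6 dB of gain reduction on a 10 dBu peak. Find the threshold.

Gain reduction = 10 − 4 = 6 dB; output overshoot = GR / (R − 1) = 6 / 3 = 2 dB.
Threshold = output − output overshoot = 4 − 2 = 2 dBu.

2 dBu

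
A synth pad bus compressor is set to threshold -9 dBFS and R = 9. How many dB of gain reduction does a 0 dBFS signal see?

8 dB

Overshoot = 0 − (-9) = 9 dB.
A 9:1 ratio leaves 1 dB of that excess.
Gain reduction = 9 − 1 = 8 dB.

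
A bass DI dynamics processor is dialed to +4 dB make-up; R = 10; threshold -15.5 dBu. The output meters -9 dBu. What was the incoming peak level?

Before make-up, the level was -9 − 4 = -13 dBu.
The compressed level sits -13 − (-15.5) = 2.5 dB over threshold.
Input overshoot = R × output overshoot = 25 dB → input = -15.5 + 25 = 9.5 dBu.

9.5 dBu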